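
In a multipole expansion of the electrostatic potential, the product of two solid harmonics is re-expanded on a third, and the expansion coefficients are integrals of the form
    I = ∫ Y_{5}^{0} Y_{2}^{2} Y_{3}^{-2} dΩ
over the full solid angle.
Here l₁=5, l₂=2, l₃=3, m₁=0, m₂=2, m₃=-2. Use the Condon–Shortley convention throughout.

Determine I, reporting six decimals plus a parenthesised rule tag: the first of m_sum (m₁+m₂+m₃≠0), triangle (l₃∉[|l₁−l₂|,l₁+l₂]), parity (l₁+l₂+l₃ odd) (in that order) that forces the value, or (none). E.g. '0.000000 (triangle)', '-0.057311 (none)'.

Rules hold: Σm=0, L=10 even, 3≤3≤7.
N = 11·5·7 = 385
Δ = 4!·6!·0!/11! = 1/2310
Racah Σ t=2..2: t=2:+1/144 = 1/144
⇒ 3j(5 2 3; 0 0 0)² = 10/231, sgn -1
Racah Σ t=4..4: t=4:+1/2880 = 1/2880
⇒ 3j(5 2 3; 0 2 -2)² = 1/462, sgn -1
4πI² = N·(3j₀)²·(3jₘ)² = 25/693
I = +1·√(0.036075/4π) = 0.05357948
No selection rule forces the value: the integral is nonzero (none).

0.053579 (none)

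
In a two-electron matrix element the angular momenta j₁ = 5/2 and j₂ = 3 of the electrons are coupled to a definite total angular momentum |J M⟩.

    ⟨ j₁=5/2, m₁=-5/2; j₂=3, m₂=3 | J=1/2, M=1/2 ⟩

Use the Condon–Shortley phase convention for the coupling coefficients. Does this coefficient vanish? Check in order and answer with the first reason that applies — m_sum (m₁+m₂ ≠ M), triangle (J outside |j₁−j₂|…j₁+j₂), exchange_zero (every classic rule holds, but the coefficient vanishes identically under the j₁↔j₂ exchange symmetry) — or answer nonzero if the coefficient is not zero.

m-sum: m₁+m₂ = -5/2+3 = 1/2, M = 1/2  ✓
triangle: |j₁−j₂| = 1/2 ≤ J = 1/2 ≤ j₁+j₂ = 11/2  ✓
exchange: j₁≠j₂ or m₁≠m₂ — the exchange symmetry imposes no constraint here
value check: CG = −√(2/7) = -0.534522 ≠ 0

nonzero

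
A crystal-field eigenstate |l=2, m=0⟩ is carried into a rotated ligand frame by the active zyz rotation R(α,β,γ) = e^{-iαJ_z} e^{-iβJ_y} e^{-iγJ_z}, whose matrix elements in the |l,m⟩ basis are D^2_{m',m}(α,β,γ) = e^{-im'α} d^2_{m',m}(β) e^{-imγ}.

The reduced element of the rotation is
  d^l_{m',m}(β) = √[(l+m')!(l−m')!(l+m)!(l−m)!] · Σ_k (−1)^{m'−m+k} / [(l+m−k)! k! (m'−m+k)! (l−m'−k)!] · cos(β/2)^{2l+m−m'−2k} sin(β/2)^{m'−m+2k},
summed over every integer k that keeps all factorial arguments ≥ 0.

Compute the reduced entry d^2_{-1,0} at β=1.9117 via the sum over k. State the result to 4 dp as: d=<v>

d^2_{-1,0}(β=1.9117) via the finite sum:
Half-angle: c=0.576915, s=0.816804. N=√(1·6·2·2)=4.898979
Admissible k: 1..2 (factorial args all ≥0)
  k=1: (−1)^0·4.8990/(2)·0.5769^3·0.8168^1 = +0.384174
  k=2: (−1)^1·4.8990/(2)·0.5769^1·0.8168^3 = -0.770090
d^2_{-1,0}(1.9117) = +0.384174 -0.770090 = -0.385915

d=-0.3859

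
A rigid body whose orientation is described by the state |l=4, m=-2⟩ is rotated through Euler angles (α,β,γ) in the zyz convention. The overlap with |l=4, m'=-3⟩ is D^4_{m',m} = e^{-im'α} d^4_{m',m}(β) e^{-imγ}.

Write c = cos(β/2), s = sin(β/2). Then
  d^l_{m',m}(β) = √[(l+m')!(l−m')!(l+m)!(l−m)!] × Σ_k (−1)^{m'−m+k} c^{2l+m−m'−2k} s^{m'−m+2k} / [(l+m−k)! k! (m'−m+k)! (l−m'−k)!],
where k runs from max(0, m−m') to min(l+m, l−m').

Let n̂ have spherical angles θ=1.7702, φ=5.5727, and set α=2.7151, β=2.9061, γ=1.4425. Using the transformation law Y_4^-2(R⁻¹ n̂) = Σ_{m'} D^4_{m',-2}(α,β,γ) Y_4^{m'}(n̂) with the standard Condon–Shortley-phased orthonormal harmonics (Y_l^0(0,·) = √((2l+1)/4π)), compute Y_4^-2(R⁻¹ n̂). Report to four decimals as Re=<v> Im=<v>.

Need the full column D^4_{m',-2} for m'=−4..4 at α=2.7151, β=2.9061, γ=1.4425.
cos(β/2)=0.117474, sin(β/2)=0.993076
d^4_{-4,-2}: single k=2 term ⇒ +0.000014;  D = +0.000005+0.000013i
d^4_{-3,-2}: k∈[1..2] ⇒ +0.000001 -0.000246 = -0.000245;  D = -0.000008+0.000245i
d^4_{-2,-2}: k∈[0..2] ⇒ +0.000000 -0.000031 +0.002778 = +0.002747;  D = -0.001223+0.002460i
d^4_{-1,-2}: k∈[0..2] ⇒ -0.000001 +0.000465 -0.022144 = -0.021681;  D = -0.016816+0.013685i
d^4_{0,-2}: k∈[0..2] ⇒ +0.000025 -0.004686 +0.125575 = +0.120914;  D = -0.116955+0.030686i
d^4_{1,-2}: k∈[0..2] ⇒ -0.000310 +0.033216 -0.474741 = -0.441835;  D = -0.435473-0.074707i
d^4_{2,-2}: k∈[0..2] ⇒ +0.002778 -0.158841 +0.945931 = +0.789869;  D = -0.653511-0.443639i
d^4_{3,-2}: k∈[0..1] ⇒ -0.017576 +0.418682 = +0.401106;  D = +0.208938+0.342390i
d^4_{4,-2}: single k=0 term ⇒ +0.070042;  D = -0.008484-0.069527i
Y_4^{m'}(θ=1.7702,φ=5.5727) and Σ D·Y over m':
  (+0.0000+0.0000i)·(-0.3903+0.1206i)  (-0.0000+0.0002i)·(+0.1242-0.1977i)  (-0.0012+0.0025i)·(-0.0348-0.2305i)  (-0.0168+0.0137i)·(+0.1898+0.1633i)  (-0.1170+0.0307i)·(+0.1985+0.0000i)  (-0.4355-0.0747i)·(-0.1898+0.1633i)  (-0.6535-0.4436i)·(-0.0348+0.2305i)  (+0.2089+0.3424i)·(-0.1242-0.1977i)  (-0.0085-0.0695i)·(-0.3903-0.1206i)
Y_4^-2(R⁻¹ n̂) = +0.228538-0.241626i

Re=0.2285 Im=-0.2416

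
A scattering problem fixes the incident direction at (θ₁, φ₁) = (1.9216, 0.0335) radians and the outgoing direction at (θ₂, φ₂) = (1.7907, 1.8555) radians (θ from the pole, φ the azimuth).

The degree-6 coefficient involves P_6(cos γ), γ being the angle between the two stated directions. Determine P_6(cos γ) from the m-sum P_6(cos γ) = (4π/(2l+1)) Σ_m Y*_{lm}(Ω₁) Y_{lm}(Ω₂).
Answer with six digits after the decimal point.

Expand P_6 via completeness: Σ_{m} conj(Y_{6,m}) at Ω₁ times Y_{6,m} at Ω₂ —
  m=-6: Y*=(0.324678, 0.066153)  Y=(0.057175, 0.413419)  product (-0.008786, 0.138010)
  m=-5: Y*=(-0.414156, -0.070027)  Y=(0.319654, 0.047421)  product (-0.129066, -0.042024)
  m=-4: Y*=(0.082244, 0.011087)  Y=(-0.064576, 0.140071)  product (-0.006864, 0.010804)
  m=-3: Y*=(0.313749, 0.031638)  Y=(0.246619, 0.214859)  product (0.070579, 0.075214)
  m=-2: Y*=(-0.190724, -0.012798)  Y=(-0.057011, 0.036495)  product (0.011340, -0.006231)
  m=-1: Y*=(-0.254774, -0.008538)  Y=(0.089843, 0.306994)  product (-0.020269, -0.078981)
  m=+0: Y*=(0.215334, -0.000000)  Y=(-0.043996, 0.000000)  product (-0.009474, 0.000000)
  m=+1: Y*=(0.254774, -0.008538)  Y=(-0.089843, 0.306994)  product (-0.020269, 0.078981)
  m=+2: Y*=(-0.190724, 0.012798)  Y=(-0.057011, -0.036495)  product (0.011340, 0.006231)
  m=+3: Y*=(-0.313749, 0.031638)  Y=(-0.246619, 0.214859)  product (0.070579, -0.075214)
  m=+4: Y*=(0.082244, -0.011087)  Y=(-0.064576, -0.140071)  product (-0.006864, -0.010804)
  m=+5: Y*=(0.414156, -0.070027)  Y=(-0.319654, 0.047421)  product (-0.129066, 0.042024)
  m=+6: Y*=(0.324678, -0.066153)  Y=(0.057175, -0.413419)  product (-0.008786, -0.138010)
Total Σ_m = (-0.175604, -0.000000). Multiply by 0.966644: (-0.169747, -0.000000). P_6(cos γ) = -0.169747

-0.169747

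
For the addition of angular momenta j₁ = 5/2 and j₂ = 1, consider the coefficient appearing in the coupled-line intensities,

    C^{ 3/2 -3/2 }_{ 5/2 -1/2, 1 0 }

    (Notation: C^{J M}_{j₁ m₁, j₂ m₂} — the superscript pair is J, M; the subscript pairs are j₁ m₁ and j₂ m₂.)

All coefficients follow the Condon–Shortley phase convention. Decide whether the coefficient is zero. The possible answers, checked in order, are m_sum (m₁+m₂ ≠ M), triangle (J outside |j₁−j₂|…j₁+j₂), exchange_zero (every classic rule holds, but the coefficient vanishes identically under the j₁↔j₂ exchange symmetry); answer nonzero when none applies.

m-sum: m₁+m₂ = -1/2+0 = -1/2, M = -3/2  ✗ ⇒ coefficient is 0

m_sum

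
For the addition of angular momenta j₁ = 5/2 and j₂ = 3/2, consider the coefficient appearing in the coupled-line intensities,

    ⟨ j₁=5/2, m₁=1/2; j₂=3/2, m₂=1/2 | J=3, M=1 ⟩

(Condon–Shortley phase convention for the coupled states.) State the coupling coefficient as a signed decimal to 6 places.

−√(1/60) ≈ -0.129099

triangle: 1!×4!×2!/8! = 48/40320
(j±m)!: 3!×2!×2!×1!×4!×2! = 1152
prefactor² = (2J+1)×Δ×N² = 48/5
  k=0: +1/(0!×1!×2!×2!×2!×0!) = 1/8
  k=1: −1/(1!×0!×1!×1!×3!×1!) = -1/6
Σ = -1/24  ⇒  CG² = 48/5×(-1/24)² = 1/60
CG = −√(1/60) = -0.129099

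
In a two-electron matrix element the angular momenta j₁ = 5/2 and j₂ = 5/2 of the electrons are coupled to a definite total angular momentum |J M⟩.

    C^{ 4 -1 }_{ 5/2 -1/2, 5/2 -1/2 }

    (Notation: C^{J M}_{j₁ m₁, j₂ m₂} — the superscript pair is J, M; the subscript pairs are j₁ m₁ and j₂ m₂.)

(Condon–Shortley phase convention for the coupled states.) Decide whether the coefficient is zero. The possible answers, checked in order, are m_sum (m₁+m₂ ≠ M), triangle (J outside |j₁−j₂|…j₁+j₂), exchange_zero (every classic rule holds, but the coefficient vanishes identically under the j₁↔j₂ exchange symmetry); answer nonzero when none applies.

exchange_zero

m-sum: m₁+m₂ = -1/2+(-1/2) = -1, M = -1  ✓
triangle: |j₁−j₂| = 0 ≤ J = 4 ≤ j₁+j₂ = 5  ✓
exchange: j₁=j₂ and m₁=m₂, and (−1)^(j₁+j₂−J) = (−1)^1 = −1 forces ⟨j₁m₁;j₂m₂|JM⟩ = −⟨j₂m₂;j₁m₁|JM⟩ = −⟨j₁m₁;j₂m₂|JM⟩ ⇒ the coefficient vanishes identically
Racah sum check: Σ_k collapses to 0 ⇒ CG = 0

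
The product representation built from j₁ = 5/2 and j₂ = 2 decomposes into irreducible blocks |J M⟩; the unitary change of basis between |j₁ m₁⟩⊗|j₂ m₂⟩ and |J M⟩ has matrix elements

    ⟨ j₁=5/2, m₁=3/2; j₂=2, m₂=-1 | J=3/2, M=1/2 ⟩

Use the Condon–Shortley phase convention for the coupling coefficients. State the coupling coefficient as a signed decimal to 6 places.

√[4·3!2!1!/7! · 4!1!1!3!2!1!] = √(96/35)
  +(−1)^0/∏(0,3,1,1,1,0)! = 1/6  (running 1/6)
  +(−1)^1/∏(1,2,0,0,2,1)! = -1/4  (running -1/12)
⟨..|..⟩ = √(96/35)·(-1/12) = -0.138013

−√(2/105) = -0.138013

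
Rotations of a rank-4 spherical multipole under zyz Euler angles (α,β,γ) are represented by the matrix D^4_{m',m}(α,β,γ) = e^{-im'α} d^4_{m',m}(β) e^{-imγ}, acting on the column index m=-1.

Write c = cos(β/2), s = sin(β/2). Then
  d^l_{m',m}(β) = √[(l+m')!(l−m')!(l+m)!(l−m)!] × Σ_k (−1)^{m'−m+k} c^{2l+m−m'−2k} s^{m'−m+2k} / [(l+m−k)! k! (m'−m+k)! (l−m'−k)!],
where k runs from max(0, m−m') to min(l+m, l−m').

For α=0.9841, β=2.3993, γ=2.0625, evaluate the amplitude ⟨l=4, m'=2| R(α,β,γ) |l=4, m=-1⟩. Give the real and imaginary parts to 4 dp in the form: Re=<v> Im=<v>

Re=-0.2984 Im=-0.0282

Split into d^4_{2,-1}(β=2.3993) × two z-phases.
With c≡cos(β/2)=0.362684 and s≡sin(β/2)=0.931912, N=[720·2·6·120]^{1/2}=1018.233765
The bounds max(0,m−m')=0 and min(l+m,l−m')=2 give 3 terms
  k=0: (−1)^3·1018.2338/(72)·0.3627^5·0.9319^3 = -0.071826
  k=1: (−1)^4·1018.2338/(48)·0.3627^3·0.9319^5 = +0.711322
  k=2: (−1)^5·1018.2338/(240)·0.3627^1·0.9319^7 = -0.939268
d^4_{2,-1}(2.3993) = -0.071826 +0.711322 -0.939268 = -0.299772
Attach z-rotation phases: D = e^{-i(2)(0.9841)}·(-0.299772)·e^{-i(-1)(2.0625)} = -0.298440-0.028227i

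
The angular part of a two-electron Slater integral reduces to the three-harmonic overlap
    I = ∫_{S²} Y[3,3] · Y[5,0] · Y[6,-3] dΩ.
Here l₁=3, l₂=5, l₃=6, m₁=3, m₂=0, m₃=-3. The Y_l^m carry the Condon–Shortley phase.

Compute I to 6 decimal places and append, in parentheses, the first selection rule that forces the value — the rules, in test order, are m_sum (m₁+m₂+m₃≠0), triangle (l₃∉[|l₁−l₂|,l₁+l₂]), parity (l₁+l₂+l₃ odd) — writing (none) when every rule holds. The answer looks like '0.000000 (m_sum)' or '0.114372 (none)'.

Rules hold: Σm=0, L=14 even, 2≤6≤8.
N = 7·11·13 = 1001
Δ = 2!·4!·8!/15! = 1/675675
Racah Σ t=0..2: t=0:+1/8640 t=1:−1/2304 t=2:+1/8640 = -7/34560
⇒ 3j(3 5 6; 0 0 0)² = 7/429, sgn -1
Racah Σ t=0..0: t=0:+1/34560 = 1/34560
⇒ 3j(3 5 6; 3 0 -3)² = 4/143, sgn -1
4πI² = N·(3j₀)²·(3jₘ)² = 196/429
I = +1·√(0.456876/4π) = 0.19067531
No selection rule forces the value: the integral is nonzero (none).

0.190675 (none)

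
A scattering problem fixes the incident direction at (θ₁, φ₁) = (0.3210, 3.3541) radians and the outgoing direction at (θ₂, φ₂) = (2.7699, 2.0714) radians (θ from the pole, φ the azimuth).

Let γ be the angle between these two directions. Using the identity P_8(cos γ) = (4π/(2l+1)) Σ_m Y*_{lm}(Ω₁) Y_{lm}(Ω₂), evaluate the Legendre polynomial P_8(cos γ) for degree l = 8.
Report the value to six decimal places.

Term-by-term m-sum for l=8 (normalisation 4π/17 = 0.739198):
  term(m=-8) = (-0.000000, -0.000000)   from Y*(Ω₁)=(-0.000007, 0.000050), Y(Ω₂)=(-0.000101, 0.000119)
  term(m=-7) = (0.000001, -0.000000)   from Y*(Ω₁)=(-0.000051, -0.000607), Y(Ω₂)=(0.000568, 0.001497)
  term(m=-6) = (0.000008, 0.000048)   from Y*(Ω₁)=(0.001354, 0.004443), Y(Ω₂)=(0.010287, 0.001428)
  term(m=-5) = (-0.001206, -0.000158)   from Y*(Ω₁)=(-0.012337, -0.022145), Y(Ω₂)=(0.028599, -0.038526)
  term(m=-4) = (0.006658, -0.014973)   from Y*(Ω₁)=(0.067020, 0.076296), Y(Ω₂)=(-0.067502, -0.146559)
  term(m=-3) = (0.084984, 0.072532)   from Y*(Ω₁)=(-0.234512, -0.173703), Y(Ω₂)=(-0.381934, -0.026390)
  term(m=-2) = (-0.264247, 0.171692)   from Y*(Ω₁)=(0.502345, 0.227362), Y(Ω₂)=(-0.308202, 0.481273)
  term(m=-1) = (-0.047650, -0.160796)   from Y*(Ω₁)=(-0.498009, -0.107453), Y(Ω₂)=(0.157992, 0.288788)
  term(m=+0) = (0.066528, 0.000000)   from Y*(Ω₁)=(-0.182537, -0.000000), Y(Ω₂)=(-0.364465, 0.000000)
  term(m=+1) = (-0.047650, 0.160796)   from Y*(Ω₁)=(0.498009, -0.107453), Y(Ω₂)=(-0.157992, 0.288788)
  term(m=+2) = (-0.264247, -0.171692)   from Y*(Ω₁)=(0.502345, -0.227362), Y(Ω₂)=(-0.308202, -0.481273)
  term(m=+3) = (0.084984, -0.072532)   from Y*(Ω₁)=(0.234512, -0.173703), Y(Ω₂)=(0.381934, -0.026390)
  term(m=+4) = (0.006658, 0.014973)   from Y*(Ω₁)=(0.067020, -0.076296), Y(Ω₂)=(-0.067502, 0.146559)
  term(m=+5) = (-0.001206, 0.000158)   from Y*(Ω₁)=(0.012337, -0.022145), Y(Ω₂)=(-0.028599, -0.038526)
  term(m=+6) = (0.000008, -0.000048)   from Y*(Ω₁)=(0.001354, -0.004443), Y(Ω₂)=(0.010287, -0.001428)
  term(m=+7) = (0.000001, 0.000000)   from Y*(Ω₁)=(0.000051, -0.000607), Y(Ω₂)=(-0.000568, 0.001497)
  term(m=+8) = (-0.000000, 0.000000)   from Y*(Ω₁)=(-0.000007, -0.000050), Y(Ω₂)=(-0.000101, -0.000119)
Accumulated sum (-0.376377, 0.000000); after 4π/(2l+1) scaling, (-0.278218, 0.000000) ⇒ P_8 = -0.278218

-0.278218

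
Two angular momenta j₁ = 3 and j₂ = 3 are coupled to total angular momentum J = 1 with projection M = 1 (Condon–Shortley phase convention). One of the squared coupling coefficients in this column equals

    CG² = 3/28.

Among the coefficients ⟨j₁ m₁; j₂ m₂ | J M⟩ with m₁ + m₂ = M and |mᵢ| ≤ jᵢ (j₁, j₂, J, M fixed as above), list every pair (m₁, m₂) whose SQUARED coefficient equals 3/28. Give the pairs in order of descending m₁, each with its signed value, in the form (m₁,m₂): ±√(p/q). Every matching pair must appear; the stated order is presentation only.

(3,-2): +√(3/28); (-2,3): −√(3/28)

Admissible pairs with m₁+m₂ = M = 1: (-2,3), (-1,2), (0,1), (1,0), (2,-1), (3,-2)
  (m₁,m₂)=(3,-2): CG² = 3/28, CG = +√(3/28)   ← matches the target
  (m₁,m₂)=(2,-1): CG² = 5/28, CG = −√(5/28)
  (m₁,m₂)=(1,0): CG² = 3/14, CG = +√(3/14)
  (m₁,m₂)=(0,1): CG² = 3/14, CG = −√(3/14)
  (m₁,m₂)=(-1,2): CG² = 5/28, CG = +√(5/28)
  (m₁,m₂)=(-2,3): CG² = 3/28, CG = −√(3/28)   ← matches the target
Pairs with CG² = 3/28: (3,-2): +√(3/28); (-2,3): −√(3/28)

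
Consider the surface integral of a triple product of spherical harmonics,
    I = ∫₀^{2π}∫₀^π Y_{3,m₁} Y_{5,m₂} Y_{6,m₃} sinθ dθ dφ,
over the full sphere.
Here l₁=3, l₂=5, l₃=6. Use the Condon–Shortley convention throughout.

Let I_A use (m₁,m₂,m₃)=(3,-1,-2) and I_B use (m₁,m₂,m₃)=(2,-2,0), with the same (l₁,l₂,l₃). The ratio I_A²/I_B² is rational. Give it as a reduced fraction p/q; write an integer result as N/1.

10/9

Shared (l₁,l₂,l₃)=(3,5,6): N and (l;000)² cancel in I_A²/I_B².
A: Δ = 2!·4!·8!/15! = 1/675675; Racah Σ t=0..0: t=0:+1/27648 = 1/27648; ⇒ 3j(3 5 6; 3 -1 -2)² = 10/429, sgn +1
B: Δ = 2!·4!·8!/15! = 1/675675; Racah Σ t=0..1: t=0:+1/8640 t=1:−1/34560 = 1/11520; ⇒ 3j(3 5 6; 2 -2 0)² = 3/143, sgn +1
I_A²/I_B² = (10/429)/(3/143) = 10/9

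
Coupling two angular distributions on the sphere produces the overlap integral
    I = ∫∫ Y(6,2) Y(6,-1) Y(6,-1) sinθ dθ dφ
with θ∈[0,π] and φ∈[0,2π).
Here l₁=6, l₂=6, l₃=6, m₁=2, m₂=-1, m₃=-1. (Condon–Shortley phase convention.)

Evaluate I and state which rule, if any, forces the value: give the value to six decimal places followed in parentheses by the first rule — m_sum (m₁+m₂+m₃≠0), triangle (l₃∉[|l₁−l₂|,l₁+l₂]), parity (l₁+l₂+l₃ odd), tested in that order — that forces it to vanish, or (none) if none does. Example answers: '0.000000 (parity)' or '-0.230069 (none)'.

Rules hold: Σm=0, L=18 even, 0≤6≤12.
N = 13·13·13 = 2197
Δ = 6!·6!·6!/19! = 1/325909584
Racah Σ t=0..6: t=0:+1/373248000 t=1:−1/1728000 t=2:+1/110592 t=3:−1/46656 t=4:+1/110592 t=5:−1/1728000 t=6:+1/373248000 = -7/1555200
⇒ 3j(6 6 6; 0 0 0)² = 400/46189, sgn -1
Racah Σ t=0..4: t=0:+1/4147200 t=1:−1/207360 t=2:+1/82944 t=3:−1/207360 t=4:+1/4147200 = 1/345600
⇒ 3j(6 6 6; 2 -1 -1)² = 420/46189, sgn -1
4πI² = N·(3j₀)²·(3jₘ)² = 2184000/12623809
I = +1·√(0.173006/4π) = 0.11733462
No selection rule forces the value: the integral is nonzero (none).

0.117335 (none)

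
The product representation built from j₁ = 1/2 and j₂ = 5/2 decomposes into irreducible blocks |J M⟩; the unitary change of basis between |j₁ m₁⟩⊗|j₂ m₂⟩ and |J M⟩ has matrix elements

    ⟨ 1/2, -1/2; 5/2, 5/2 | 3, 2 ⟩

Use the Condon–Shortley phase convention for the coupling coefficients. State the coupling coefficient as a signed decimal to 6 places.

+√(1/6) = +0.408248

j₁+j₂−J=0  J+j₁−j₂=1  J−j₁+j₂=5  j₁+j₂+J+1=7
(j₁±m₁, j₂±m₂, J±M) = (0,1,5,0,5,1)
P² = 2400
sum k=0..0:
  [0] +1/120 = 1/120
S = 1/120
C² = P²·S² = 1/6 ; C = +0.408248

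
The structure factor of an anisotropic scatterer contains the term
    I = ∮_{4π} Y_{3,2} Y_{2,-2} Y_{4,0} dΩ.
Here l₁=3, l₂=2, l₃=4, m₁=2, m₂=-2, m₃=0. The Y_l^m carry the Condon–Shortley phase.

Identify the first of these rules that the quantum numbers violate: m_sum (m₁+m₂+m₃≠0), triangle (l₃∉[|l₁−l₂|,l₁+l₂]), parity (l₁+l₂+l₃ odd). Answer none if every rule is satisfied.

parity

m₁+m₂+m₃ = 2 − 2 + 0 = 0  ✓
triangle: |3−2|=1 ≤ l₃=4 ≤ 3+2=5  ✓
parity: l₁+l₂+l₃ = 9 is odd  ✗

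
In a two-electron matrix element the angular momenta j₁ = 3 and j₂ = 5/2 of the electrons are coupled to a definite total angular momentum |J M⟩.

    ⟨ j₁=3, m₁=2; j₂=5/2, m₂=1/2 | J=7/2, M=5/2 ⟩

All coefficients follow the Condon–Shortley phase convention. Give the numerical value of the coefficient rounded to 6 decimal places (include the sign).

j₁+j₂−J=2  J+j₁−j₂=4  J−j₁+j₂=3  j₁+j₂+J+1=10
(j₁±m₁, j₂±m₂, J±M) = (5,1,3,2,6,1)
P² = 4608/7
sum k=0..1:
  [0] +1/72 = 1/72
  [1] −1/48 = -1/48
S = -1/144
C² = P²·S² = 2/63 ; C = -0.178174

-0.178174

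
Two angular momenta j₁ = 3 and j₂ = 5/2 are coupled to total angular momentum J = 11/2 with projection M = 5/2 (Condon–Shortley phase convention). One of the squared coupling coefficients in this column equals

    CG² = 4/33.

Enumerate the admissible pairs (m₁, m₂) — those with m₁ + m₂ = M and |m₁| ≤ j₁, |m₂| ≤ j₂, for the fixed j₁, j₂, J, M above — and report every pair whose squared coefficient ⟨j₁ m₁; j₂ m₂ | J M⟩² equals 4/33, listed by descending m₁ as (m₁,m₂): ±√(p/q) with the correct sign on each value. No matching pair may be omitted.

Admissible pairs with m₁+m₂ = M = 5/2: (0,5/2), (1,3/2), (2,1/2), (3,-1/2)
  (m₁,m₂)=(3,-1/2): CG² = 2/33, CG = +√(2/33)
  (m₁,m₂)=(2,1/2): CG² = 4/11, CG = +√(4/11)
  (m₁,m₂)=(1,3/2): CG² = 5/11, CG = +√(5/11)
  (m₁,m₂)=(0,5/2): CG² = 4/33, CG = +√(4/33)   ← matches the target
Pairs with CG² = 4/33: (0,5/2): +√(4/33)

(0,5/2): +√(4/33)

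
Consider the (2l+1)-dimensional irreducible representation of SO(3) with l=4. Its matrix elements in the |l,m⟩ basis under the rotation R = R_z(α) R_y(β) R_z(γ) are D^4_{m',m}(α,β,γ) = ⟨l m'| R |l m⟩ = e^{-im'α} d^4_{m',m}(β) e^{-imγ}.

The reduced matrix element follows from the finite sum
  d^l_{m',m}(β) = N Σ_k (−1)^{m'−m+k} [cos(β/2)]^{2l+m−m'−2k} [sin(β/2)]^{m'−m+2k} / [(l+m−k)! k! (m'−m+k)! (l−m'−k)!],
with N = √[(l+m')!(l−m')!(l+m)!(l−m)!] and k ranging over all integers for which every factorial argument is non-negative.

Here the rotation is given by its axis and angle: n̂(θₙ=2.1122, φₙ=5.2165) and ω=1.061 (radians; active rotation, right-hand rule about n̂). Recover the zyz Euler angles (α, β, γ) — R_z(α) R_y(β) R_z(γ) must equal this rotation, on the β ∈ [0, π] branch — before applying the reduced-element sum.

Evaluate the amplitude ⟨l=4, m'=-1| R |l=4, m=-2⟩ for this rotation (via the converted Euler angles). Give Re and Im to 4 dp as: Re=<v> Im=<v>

Re=0.0034 Im=-0.0183

Axis–angle → zyz. n̂ = (sinθₙcosφₙ, sinθₙsinφₙ, cosθₙ) = (+0.413949, -0.750381, -0.515339), ω = 1.0610.
R = I cosω + sinω [n̂]ₓ + (1−cosω) n̂n̂ᵀ gives
  R = [+0.575733, +0.290773, -0.764187; -0.608848, +0.776292, -0.163322; +0.545743, +0.559304, +0.623974]
β = atan2(√(R₁₃²+R₂₃²), R₃₃) = 0.896979; α = atan2(R₂₃, R₁₃) mod 2π = 3.352145; γ = atan2(R₃₂, −R₃₁) mod 2π = 2.343923
D^4_{-1,-2}(3.3521,0.8970,2.3439) = e^{-i·-1·3.3521}·d^4_{-1,-2}(0.8970)·e^{-i·-2·2.3439}. Compute d first:
c=cos(0.896979/2)=0.901103, s=sin(0.896979/2)=0.433605; N=√[6·120·2·720]=1018.233765
The bounds max(0,m−m')=0 and min(l+m,l−m')=2 give 3 terms
  k=0: (−1)^1·1018.2338/(240)·0.9011^7·0.4336^1 = -0.887466
  k=1: (−1)^2·1018.2338/(48)·0.9011^5·0.4336^3 = +1.027450
  k=2: (−1)^3·1018.2338/(72)·0.9011^3·0.4336^5 = -0.158602
d^4_{-1,-2}(0.8970) = -0.887466 +1.027450 -0.158602 = -0.018618
Attach z-rotation phases: D = e^{-i(-1)(3.3521)}·(-0.018618)·e^{-i(-2)(2.3439)} = +0.003443-0.018297i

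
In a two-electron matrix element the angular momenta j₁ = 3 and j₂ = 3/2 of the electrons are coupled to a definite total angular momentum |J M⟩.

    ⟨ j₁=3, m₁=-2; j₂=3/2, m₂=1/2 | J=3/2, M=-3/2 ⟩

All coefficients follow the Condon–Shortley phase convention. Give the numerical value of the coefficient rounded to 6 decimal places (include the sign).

j₁+j₂−J=3  J+j₁−j₂=3  J−j₁+j₂=0  j₁+j₂+J+1=7
(j₁±m₁, j₂±m₂, J±M) = (1,5,2,1,0,3)
P² = 288/7
sum k=2..2:
  [2] +1/12 = 1/12
S = 1/12
C² = P²·S² = 2/7 ; C = +0.534522

+0.534522  (= +√(2/7))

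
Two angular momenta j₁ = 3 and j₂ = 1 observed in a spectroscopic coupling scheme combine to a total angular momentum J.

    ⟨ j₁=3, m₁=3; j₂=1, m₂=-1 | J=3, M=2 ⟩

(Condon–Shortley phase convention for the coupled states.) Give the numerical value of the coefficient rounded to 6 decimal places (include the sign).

√[7·1!5!1!/8! · 6!0!0!2!5!1!] = √(3600)
  +(−1)^0/∏(0,1,0,0,5,1)! = 1/120  (running 1/120)
⟨..|..⟩ = √(3600)·(1/120) = +0.500000

+0.500000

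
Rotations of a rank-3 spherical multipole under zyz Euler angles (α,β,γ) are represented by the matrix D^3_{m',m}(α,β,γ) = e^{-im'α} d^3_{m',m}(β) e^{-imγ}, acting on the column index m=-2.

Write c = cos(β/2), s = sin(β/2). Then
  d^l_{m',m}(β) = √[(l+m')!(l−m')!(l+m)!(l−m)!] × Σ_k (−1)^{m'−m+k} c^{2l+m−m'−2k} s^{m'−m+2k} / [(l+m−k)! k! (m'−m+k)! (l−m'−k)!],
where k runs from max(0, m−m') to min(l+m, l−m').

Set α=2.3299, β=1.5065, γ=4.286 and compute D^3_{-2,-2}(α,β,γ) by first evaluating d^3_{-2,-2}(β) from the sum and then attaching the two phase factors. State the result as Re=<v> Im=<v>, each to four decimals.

Re=-0.4026 Im=-0.3159

D^3_{-2,-2}(2.3299,1.5065,4.2860) = e^{-i·-2·2.3299}·d^3_{-2,-2}(1.5065)·e^{-i·-2·4.2860}. Compute d first:
With c≡cos(β/2)=0.729470 and s≡sin(β/2)=0.684013, N=[1·120·1·120]^{1/2}=120.000000
k∈{0,1} keeps every argument non-negative
  k=0: (−1)^0·120.0000/(120)·0.7295^6·0.6840^0 = +0.150676
  k=1: (−1)^1·120.0000/(24)·0.7295^4·0.6840^2 = -0.662412
d^3_{-2,-2}(1.5065) = +0.150676 -0.662412 = -0.511736
D = (-0.052565-0.998618i)·(-0.511736)·(-0.657894+0.753111i) = -0.402558-0.315944i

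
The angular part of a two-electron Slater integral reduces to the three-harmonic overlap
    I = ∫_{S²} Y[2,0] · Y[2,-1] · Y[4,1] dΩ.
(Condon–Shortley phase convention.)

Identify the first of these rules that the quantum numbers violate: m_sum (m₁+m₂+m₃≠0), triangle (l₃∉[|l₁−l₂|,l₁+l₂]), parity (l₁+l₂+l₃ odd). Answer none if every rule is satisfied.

none

Σmᵢ = 0  ✓
l₃∈[|l₁−l₂|,l₁+l₂]=[0,4], have l₃=4  ✓
Σlᵢ = 8 ⇒ even  ✓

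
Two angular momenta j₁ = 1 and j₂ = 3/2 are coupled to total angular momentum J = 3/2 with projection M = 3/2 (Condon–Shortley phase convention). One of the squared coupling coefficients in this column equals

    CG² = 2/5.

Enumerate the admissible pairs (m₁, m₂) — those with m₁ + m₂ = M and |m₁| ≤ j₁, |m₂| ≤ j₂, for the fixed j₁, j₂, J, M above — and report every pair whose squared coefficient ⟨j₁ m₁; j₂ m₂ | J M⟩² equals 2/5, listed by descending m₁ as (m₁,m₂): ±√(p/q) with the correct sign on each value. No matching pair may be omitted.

Admissible pairs with m₁+m₂ = M = 3/2: (0,3/2), (1,1/2)
  (m₁,m₂)=(1,1/2): CG² = 2/5, CG = +√(2/5)   ← matches the target
  (m₁,m₂)=(0,3/2): CG² = 3/5, CG = −√(3/5)
Pairs with CG² = 2/5: (1,1/2): +√(2/5)

(1,1/2): +√(2/5)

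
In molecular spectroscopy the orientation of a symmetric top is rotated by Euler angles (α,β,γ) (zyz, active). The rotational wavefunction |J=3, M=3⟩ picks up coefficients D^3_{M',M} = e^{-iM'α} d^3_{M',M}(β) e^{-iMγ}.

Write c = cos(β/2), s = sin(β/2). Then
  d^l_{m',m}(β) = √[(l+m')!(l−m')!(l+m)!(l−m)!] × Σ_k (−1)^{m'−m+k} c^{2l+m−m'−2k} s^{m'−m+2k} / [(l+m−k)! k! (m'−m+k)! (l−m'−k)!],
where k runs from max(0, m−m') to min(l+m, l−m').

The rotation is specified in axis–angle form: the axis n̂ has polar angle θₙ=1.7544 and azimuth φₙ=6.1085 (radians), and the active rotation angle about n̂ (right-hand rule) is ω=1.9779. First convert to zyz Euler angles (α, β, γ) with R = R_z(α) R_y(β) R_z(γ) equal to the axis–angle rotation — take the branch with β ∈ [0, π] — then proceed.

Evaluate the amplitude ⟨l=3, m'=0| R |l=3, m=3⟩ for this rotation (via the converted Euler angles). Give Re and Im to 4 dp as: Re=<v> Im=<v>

Axis–angle → zyz. n̂ = (sinθₙcosφₙ, sinθₙsinφₙ, cosθₙ) = (+0.968229, -0.170877, -0.182574), ω = 1.9779.
R = I cosω + sinω [n̂]ₓ + (1−cosω) n̂n̂ᵀ gives
  R = [+0.912708, -0.063305, -0.403679; -0.398610, -0.355191, -0.845547; -0.089855, +0.932648, -0.349420]
β = atan2(√(R₁₃²+R₂₃²), R₃₃) = 1.927748; α = atan2(R₂₃, R₁₃) mod 2π = 4.266970; γ = atan2(R₃₂, −R₃₁) mod 2π = 1.474748
D^3_{0,3}(4.2670,1.9277,1.4747) = e^{-i·0·4.2670}·d^3_{0,3}(1.9277)·e^{-i·3·1.4747}. Compute d first:
c=cos(1.927748/2)=0.570342, s=sin(1.927748/2)=0.821407; N=√[6·6·720·1]=160.996894
k∈{3} keeps every argument non-negative
  k=3: (−1)^0·160.9969/(36)·0.5703^3·0.8214^3 = +0.459830
d^3_{0,3}(1.9277) = +0.459830
Phases: e^{-i·(0)·4.2670}=+1.000000+0.000000i, e^{-i·(3)·1.4747}=-0.284173+0.958773i ⇒ D=-0.130671+0.440872i

Re=-0.1307 Im=0.4409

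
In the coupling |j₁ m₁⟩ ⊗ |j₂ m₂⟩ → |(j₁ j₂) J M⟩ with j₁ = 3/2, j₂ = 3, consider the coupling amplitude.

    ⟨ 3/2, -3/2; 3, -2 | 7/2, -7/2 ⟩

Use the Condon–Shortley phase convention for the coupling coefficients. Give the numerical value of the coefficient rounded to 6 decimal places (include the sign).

√[8·1!2!5!/9! · 0!3!1!5!0!7!] = √(19200)
  +(−1)^1/∏(1,0,2,0,0,5)! = -1/240  (running -1/240)
⟨..|..⟩ = √(19200)·(-1/240) = -0.577350

−√(1/3) = -0.577350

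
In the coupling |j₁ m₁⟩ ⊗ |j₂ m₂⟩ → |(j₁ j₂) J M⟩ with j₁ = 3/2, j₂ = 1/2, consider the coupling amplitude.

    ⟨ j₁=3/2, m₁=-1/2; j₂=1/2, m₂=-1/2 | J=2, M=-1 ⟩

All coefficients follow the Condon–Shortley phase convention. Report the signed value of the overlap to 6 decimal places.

+√(3/4) = +0.866025

√[5·0!3!1!/5! · 1!2!0!1!1!3!] = √(3)
  +(−1)^0/∏(0,0,2,0,1,1)! = 1/2  (running 1/2)
⟨..|..⟩ = √(3)·(1/2) = +0.866025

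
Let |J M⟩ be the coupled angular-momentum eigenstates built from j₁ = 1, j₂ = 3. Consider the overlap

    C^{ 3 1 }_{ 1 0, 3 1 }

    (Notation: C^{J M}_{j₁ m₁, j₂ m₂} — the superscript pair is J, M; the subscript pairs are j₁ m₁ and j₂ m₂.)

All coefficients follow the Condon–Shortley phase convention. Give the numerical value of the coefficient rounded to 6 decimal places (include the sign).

triangle: 1!*1!*5!/8! = 120/40320
(j±m)!: 1!*1!*4!*2!*4!*2! = 2304
prefactor² = (2J+1)*Δ*N² = 48
  k=0: +1/(0!*1!*1!*4!*0!*1!) = 1/24
  k=1: −1/(1!*0!*0!*3!*1!*2!) = -1/12
Σ = -1/24  ⇒  CG² = 48*(-1/24)² = 1/12
CG = −√(1/12) = -0.288675

−√(1/12) ≈ -0.288675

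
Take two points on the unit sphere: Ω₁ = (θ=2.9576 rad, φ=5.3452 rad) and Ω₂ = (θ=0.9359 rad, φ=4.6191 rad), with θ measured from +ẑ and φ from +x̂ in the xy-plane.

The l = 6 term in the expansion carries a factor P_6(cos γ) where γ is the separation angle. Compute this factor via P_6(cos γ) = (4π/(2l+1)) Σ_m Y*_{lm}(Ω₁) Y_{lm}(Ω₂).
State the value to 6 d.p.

Addition theorem: P_6(cos γ) = (4π/13) Σ_m Y*_{lm}(Ω₁) Y_{lm}(Ω₂), m = −6…6:
  m=-6: (+0.000014+0.000011i) × (-0.111511-0.069870i) = -0.000001-0.000002i  (running Σ = -0.000001-0.000002i)
  m=-5: (+0.000008-0.000337i) × (-0.151012+0.299924i) = +0.000100+0.000053i  (running Σ = +0.000099+0.000051i)
  m=-4: (-0.003155+0.002207i) × (+0.400584+0.156828i) = -0.001610+0.000389i  (running Σ = -0.001511+0.000440i)
  m=-3: (+0.028339+0.009632i) × (+0.048421-0.168475i) = +0.002995-0.004308i  (running Σ = +0.001484-0.003868i)
  m=-2: (-0.047268-0.150050i) × (+0.259002+0.048893i) = -0.004906-0.041174i  (running Σ = -0.003422-0.045042i)
  m=-1: (-0.299407+0.408229i) × (+0.026931-0.287841i) = +0.109442+0.097176i  (running Σ = +0.106020+0.052133i)
  m=0: (+0.686001-0.000000i) × (+0.191503+0.000000i) = +0.131371+0.000000i  (running Σ = +0.237391+0.052133i)
  m=1: (+0.299407+0.408229i) × (-0.026931-0.287841i) = +0.109442-0.097176i  (running Σ = +0.346833-0.045042i)
  m=2: (-0.047268+0.150050i) × (+0.259002-0.048893i) = -0.004906+0.041174i  (running Σ = +0.341927-0.003868i)
  m=3: (-0.028339+0.009632i) × (-0.048421-0.168475i) = +0.002995+0.004308i  (running Σ = +0.344922+0.000440i)
  m=4: (-0.003155-0.002207i) × (+0.400584-0.156828i) = -0.001610-0.000389i  (running Σ = +0.343312+0.000051i)
  m=5: (-0.000008-0.000337i) × (+0.151012+0.299924i) = +0.000100-0.000053i  (running Σ = +0.343412-0.000002i)
  m=6: (+0.000014-0.000011i) × (-0.111511+0.069870i) = -0.000001+0.000002i  (running Σ = +0.343411-0.000000i)
Total Σ_m = +0.343411-0.000000i. Multiply by 0.966644: +0.331956-0.000000i. P_6(cos γ) = 0.331956

0.331956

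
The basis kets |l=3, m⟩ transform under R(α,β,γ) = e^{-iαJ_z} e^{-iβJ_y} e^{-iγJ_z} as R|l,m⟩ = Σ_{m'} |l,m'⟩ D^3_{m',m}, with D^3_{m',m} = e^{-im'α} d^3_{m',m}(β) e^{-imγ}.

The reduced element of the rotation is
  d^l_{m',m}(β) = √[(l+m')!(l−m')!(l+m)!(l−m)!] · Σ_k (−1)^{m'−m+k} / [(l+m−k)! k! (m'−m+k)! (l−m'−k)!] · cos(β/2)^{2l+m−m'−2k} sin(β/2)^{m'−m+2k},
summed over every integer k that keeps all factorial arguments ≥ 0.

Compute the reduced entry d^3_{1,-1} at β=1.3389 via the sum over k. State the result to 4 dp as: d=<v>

d^3_{1,-1}(β=1.3389) via the finite sum:
c=cos(1.338900/2)=0.784163, s=sin(1.338900/2)=0.620555; N=√[24·2·2·24]=48.000000
Admissible k: 0..2 (factorial args all ≥0)
  k=0: (−1)^2·48.0000/(8)·0.7842^4·0.6206^2 = +0.873649
  k=1: (−1)^3·48.0000/(6)·0.7842^2·0.6206^4 = -0.729497
  k=2: (−1)^4·48.0000/(48)·0.7842^0·0.6206^6 = +0.057106
d^3_{1,-1}(1.3389) = +0.873649 -0.729497 +0.057106 = +0.201258

d=0.2013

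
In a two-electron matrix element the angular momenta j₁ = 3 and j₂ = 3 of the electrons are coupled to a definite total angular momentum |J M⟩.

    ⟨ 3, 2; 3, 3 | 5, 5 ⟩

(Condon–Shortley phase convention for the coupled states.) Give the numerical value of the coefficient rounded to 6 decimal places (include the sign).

-0.707107  (= −√(1/2))

j₁+j₂−J=1  J+j₁−j₂=5  J−j₁+j₂=5  j₁+j₂+J+1=12
(j₁±m₁, j₂±m₂, J±M) = (5,1,6,0,10,0)
P² = 103680000
sum k=1..1:
  [1] −1/14400 = -1/14400
S = -1/14400
C² = P²·S² = 1/2 ; C = -0.707107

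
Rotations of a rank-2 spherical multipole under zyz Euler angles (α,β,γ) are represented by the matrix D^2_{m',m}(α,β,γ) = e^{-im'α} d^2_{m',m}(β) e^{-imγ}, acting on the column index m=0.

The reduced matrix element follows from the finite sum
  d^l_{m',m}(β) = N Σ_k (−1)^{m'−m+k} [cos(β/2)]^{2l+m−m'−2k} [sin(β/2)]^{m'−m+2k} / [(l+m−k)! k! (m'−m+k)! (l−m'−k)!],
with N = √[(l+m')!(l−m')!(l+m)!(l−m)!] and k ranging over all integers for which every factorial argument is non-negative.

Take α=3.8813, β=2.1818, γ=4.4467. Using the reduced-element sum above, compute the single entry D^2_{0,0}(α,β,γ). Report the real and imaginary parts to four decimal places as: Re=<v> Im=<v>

Re=-0.0063 Im=0.0000

Split into d^2_{0,0}(β=2.1818) × two z-phases.
With c≡cos(β/2)=0.461687 and s≡sin(β/2)=0.887043, N=[2·2·2·2]^{1/2}=4.000000
k∈{0,1,2} keeps every argument non-negative
  k=0: (−1)^0·4.0000/(4)·0.4617^4·0.8870^0 = +0.045435
  k=1: (−1)^1·4.0000/(1)·0.4617^2·0.8870^2 = -0.670880
  k=2: (−1)^2·4.0000/(4)·0.4617^0·0.8870^4 = +0.619125
d^2_{0,0}(2.1818) = +0.045435 -0.670880 +0.619125 = -0.006320
Attach z-rotation phases: D = e^{-i(0)(3.8813)}·(-0.006320)·e^{-i(0)(4.4467)} = -0.006320+0.000000i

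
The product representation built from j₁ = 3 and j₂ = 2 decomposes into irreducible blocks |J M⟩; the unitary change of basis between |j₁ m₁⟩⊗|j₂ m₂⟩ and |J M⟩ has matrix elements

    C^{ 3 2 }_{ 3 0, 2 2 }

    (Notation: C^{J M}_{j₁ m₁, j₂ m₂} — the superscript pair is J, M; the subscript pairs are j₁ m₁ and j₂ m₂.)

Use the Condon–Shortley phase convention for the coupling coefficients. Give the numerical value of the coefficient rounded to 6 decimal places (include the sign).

+0.577350  (= +√(1/3))

j₁+j₂−J=2  J+j₁−j₂=4  J−j₁+j₂=2  j₁+j₂+J+1=9
(j₁±m₁, j₂±m₂, J±M) = (3,3,4,0,5,1)
P² = 192
sum k=2..2:
  [2] +1/24 = 1/24
S = 1/24
C² = P²·S² = 1/3 ; C = +0.577350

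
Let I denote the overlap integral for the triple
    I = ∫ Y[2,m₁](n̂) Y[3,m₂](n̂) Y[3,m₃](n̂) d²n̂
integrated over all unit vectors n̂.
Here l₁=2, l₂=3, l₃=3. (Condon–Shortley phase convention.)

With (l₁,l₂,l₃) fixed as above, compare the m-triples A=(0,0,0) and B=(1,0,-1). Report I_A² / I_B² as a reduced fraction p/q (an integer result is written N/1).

Shared (l₁,l₂,l₃)=(2,3,3): N and (l;000)² cancel in I_A²/I_B².
A: Δ = 2!·2!·4!/9! = 1/3780; Racah Σ t=0..2: t=0:+1/24 t=1:−1/4 t=2:+1/24 = -1/6; ⇒ 3j(2 3 3; 0 0 0)² = 4/105, sgn +1
B: Δ = 2!·2!·4!/9! = 1/3780; Racah Σ t=0..1: t=0:+1/12 t=1:−1/8 = -1/24; ⇒ 3j(2 3 3; 1 0 -1)² = 1/210, sgn -1
I_A²/I_B² = (4/105)/(1/210) = 8/1

8/1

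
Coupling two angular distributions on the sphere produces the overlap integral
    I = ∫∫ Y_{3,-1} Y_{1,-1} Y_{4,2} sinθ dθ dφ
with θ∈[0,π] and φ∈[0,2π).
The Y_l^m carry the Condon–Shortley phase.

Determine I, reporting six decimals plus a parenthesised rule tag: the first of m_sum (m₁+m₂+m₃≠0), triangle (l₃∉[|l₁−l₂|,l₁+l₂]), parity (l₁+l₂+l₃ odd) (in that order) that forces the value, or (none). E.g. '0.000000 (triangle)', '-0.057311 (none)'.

Checks pass: Σm=0; 8 even; l₃=4∈[2,4].
(2·3+1)(2·1+1)(2·4+1) = 189
Δ: 0! 6! 2! / 9! → 1/252
sum: t=0:+1/36 = 1/36
3j²(3 1 4; 0 0 0) = Δ·Π!·Σ² = 4/63  (sign +1)
sum: t=0:+1/96 = 1/96
3j²(3 1 4; -1 -1 2) = Δ·Π!·Σ² = 5/84  (sign +1)
combine: 4πI² = 189·4/63·5/84 = 5/7
take √, sign +1: I = 0.23841361
No selection rule forces the value: the integral is nonzero (none).

0.238414 (none)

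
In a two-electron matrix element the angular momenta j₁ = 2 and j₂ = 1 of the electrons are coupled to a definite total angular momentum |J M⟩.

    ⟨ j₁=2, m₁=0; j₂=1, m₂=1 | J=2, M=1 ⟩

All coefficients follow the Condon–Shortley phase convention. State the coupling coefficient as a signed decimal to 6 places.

√[5·1!3!1!/6! · 2!2!2!0!3!1!] = √(2)
  +(−1)^1/∏(1,0,1,1,2,0)! = -1/2  (running -1/2)
⟨..|..⟩ = √(2)·(-1/2) = -0.707107

-0.707107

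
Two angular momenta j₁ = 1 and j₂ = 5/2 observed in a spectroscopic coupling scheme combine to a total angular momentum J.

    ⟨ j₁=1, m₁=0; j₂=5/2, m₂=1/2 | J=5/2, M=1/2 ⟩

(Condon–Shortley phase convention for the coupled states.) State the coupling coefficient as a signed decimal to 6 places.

j₁+j₂−J=1  J+j₁−j₂=1  J−j₁+j₂=4  j₁+j₂+J+1=7
(j₁±m₁, j₂±m₂, J±M) = (1,1,3,2,3,2)
P² = 144/35
sum k=0..1:
  [0] +1/6 = 1/6
  [1] −1/4 = -1/4
S = -1/12
C² = P²·S² = 1/35 ; C = -0.169031

-0.169031  (= −√(1/35))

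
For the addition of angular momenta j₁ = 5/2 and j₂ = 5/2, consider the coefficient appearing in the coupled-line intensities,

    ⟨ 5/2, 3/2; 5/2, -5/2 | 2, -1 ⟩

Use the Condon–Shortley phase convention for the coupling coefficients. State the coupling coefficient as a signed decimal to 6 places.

triangle: 3!·2!·2!/8! = 24/40320
(j±m)!: 4!·1!·0!·5!·1!·3! = 17280
prefactor² = (2J+1)·Δ·N² = 360/7
  k=0: +1/(0!·3!·1!·0!·1!·2!) = 1/12
Σ = 1/12  ⇒  CG² = 360/7·(1/12)² = 5/14
CG = +√(5/14) = +0.597614

+0.597614  (= +√(5/14))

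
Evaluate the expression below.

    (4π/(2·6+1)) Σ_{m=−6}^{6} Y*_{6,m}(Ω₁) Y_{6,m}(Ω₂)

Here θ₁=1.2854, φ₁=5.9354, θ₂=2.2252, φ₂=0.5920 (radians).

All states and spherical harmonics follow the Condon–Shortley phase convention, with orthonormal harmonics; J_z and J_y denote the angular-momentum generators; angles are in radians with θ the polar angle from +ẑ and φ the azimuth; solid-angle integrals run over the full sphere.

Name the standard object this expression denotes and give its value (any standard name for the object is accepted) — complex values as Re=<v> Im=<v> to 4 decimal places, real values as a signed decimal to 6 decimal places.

Legendre polynomial (addition theorem), +0.083288

This sum is the spherical-harmonic addition theorem: it equals the Legendre polynomial P_l(cos γ) of the angle γ between the two directions.
Expand P_6 via completeness: Σ_{m} conj(Y_{6,m}) at Ω₁ times Y_{6,m} at Ω₂ —
  [-6]  conj(Y_{6,-6})(Ω₁) = -0.186023-0.327996i ; Y_{6,-6}(Ω₂) = -0.110500+0.048080i ; Δ = +0.036326+0.027300i
  [-5]  conj(Y_{6,-5})(Ω₁) = -0.064134-0.377851i ; Y_{6,-5}(Ω₂) = +0.314991+0.057837i ; Δ = +0.001652-0.122729i
  [-4]  conj(Y_{6,-4})(Ω₁) = -0.006924+0.038122i ; Y_{6,-4}(Ω₂) = -0.311072-0.303813i ; Δ = +0.013736-0.009755i
  [-3]  conj(Y_{6,-3})(Ω₁) = -0.173548+0.297945i ; Y_{6,-3}(Ω₂) = +0.043398+0.208510i ; Δ = -0.069656-0.023256i
  [-2]  conj(Y_{6,-2})(Ω₁) = -0.050512+0.042165i ; Y_{6,-2}(Ω₂) = -0.088098+0.216289i ; Δ = -0.004670-0.014640i
  [-1]  conj(Y_{6,-1})(Ω₁) = +0.296048-0.107323i ; Y_{6,-1}(Ω₂) = +0.261698-0.175980i ; Δ = +0.058588-0.080185i
  [+0]  conj(Y_{6,0})(Ω₁) = +0.092725-0.000000i ; Y_{6,0}(Ω₂) = +0.153249+0.000000i ; Δ = +0.014210+0.000000i
  [+1]  conj(Y_{6,1})(Ω₁) = -0.296048-0.107323i ; Y_{6,1}(Ω₂) = -0.261698-0.175980i ; Δ = +0.058588+0.080185i
  [+2]  conj(Y_{6,2})(Ω₁) = -0.050512-0.042165i ; Y_{6,2}(Ω₂) = -0.088098-0.216289i ; Δ = -0.004670+0.014640i
  [+3]  conj(Y_{6,3})(Ω₁) = +0.173548+0.297945i ; Y_{6,3}(Ω₂) = -0.043398+0.208510i ; Δ = -0.069656+0.023256i
  [+4]  conj(Y_{6,4})(Ω₁) = -0.006924-0.038122i ; Y_{6,4}(Ω₂) = -0.311072+0.303813i ; Δ = +0.013736+0.009755i
  [+5]  conj(Y_{6,5})(Ω₁) = +0.064134-0.377851i ; Y_{6,5}(Ω₂) = -0.314991+0.057837i ; Δ = +0.001652+0.122729i
  [+6]  conj(Y_{6,6})(Ω₁) = -0.186023+0.327996i ; Y_{6,6}(Ω₂) = -0.110500-0.048080i ; Δ = +0.036326-0.027300i
Σ over m = +0.086162-0.000000i; ×(4π/13) → +0.083288-0.000000i. Real part: 0.083288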